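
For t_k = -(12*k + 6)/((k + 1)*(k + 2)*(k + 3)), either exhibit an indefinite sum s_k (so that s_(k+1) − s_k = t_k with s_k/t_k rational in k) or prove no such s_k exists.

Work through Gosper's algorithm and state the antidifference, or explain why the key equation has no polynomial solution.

r(k) = (k + 1)*(2*k + 3)/((k + 4)*(2*k + 1)) after simplifying.
Factor: A=k + 1; B=k + 4; C=k + 1/2.
f must satisfy (k + 1)·f(k+1) − (k + 3)·f(k) = k + 1/2.
d = 2 from the (1,1,1) case.
Match coefficients ⇒ f(k) = k*(3*k + 1)/8.
Then R = B(k−1)f/C = k*(k + 3)*(3*k + 1)/(4*(2*k + 1)), so s_k = R(k)·t_k = -3*k*(3*k + 1)/(2*(k + 1)*(k + 2)).
Verify: 6*(-2*k - 1)/(k**3 + 6*k**2 + 11*k + 6) matches t_k.

s_k = -3*k*(3*k + 1)/(2*(k + 1)*(k + 2))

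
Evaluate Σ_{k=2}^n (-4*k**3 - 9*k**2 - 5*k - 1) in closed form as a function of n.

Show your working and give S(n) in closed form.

Step 1: r(k) = (4*k**3 + 21*k**2 + 35*k + 19)/(4*k**3 + 9*k**2 + 5*k + 1).
Factor: A=1; B=1; C=k**3 + 9*k**2/4 + 5*k/4 + 1/4.
Set up (1)·f(k+1) − (1)·f(k) − (k**3 + 9*k**2/4 + 5*k/4 + 1/4) = 0.
deg f ≤ 4 (via 0,0,3).
Coefficient equations give f(k) = k**2*(k**2 + k - 1)/4.
Get s_k = R·t_k = k**2*(-k**2 - k + 1) with R(k) = B(k−1)f(k)/C(k) = k**2*(k**2 + k - 1)/(4*k**3 + 9*k**2 + 5*k + 1).
Verify: -4*k**3 - 9*k**2 - 5*k - 1 matches t_k.
s_(n+1) = -n**4 - 5*n**3 - 8*n**2 - 5*n - 1 and s_(2) = -20, so S(n) = -n**4 - 5*n**3 - 8*n**2 - 5*n + 19.

S(n) = -n**4 - 5*n**3 - 8*n**2 - 5*n + 19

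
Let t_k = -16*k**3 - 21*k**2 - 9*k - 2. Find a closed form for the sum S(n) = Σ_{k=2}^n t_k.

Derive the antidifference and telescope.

r(k) = (16*k**3 + 69*k**2 + 99*k + 48)/(16*k**3 + 21*k**2 + 9*k + 2) after simplifying.
Normal form (A,B,C) = (1, 1, k**3 + 21*k**2/16 + 9*k/16 + 1/8).
Need (1)·f(k+1) − (1)·f(k) = k**3 + 21*k**2/16 + 9*k/16 + 1/8.
Degrees (0,0,3) ⇒ d ≤ 4.
Match coefficients ⇒ f(k) = k*(4*k**3 - k**2 - 2*k + 1)/16.
Then R = B(k−1)f/C = k*(4*k**3 - k**2 - 2*k + 1)/(16*k**3 + 21*k**2 + 9*k + 2), so s_k = R(k)·t_k = k*(-4*k**3 + k**2 + 2*k - 1).
Check: Δs_k = -16*k**3 - 21*k**2 - 9*k - 2. ✓
Σ_(k=2)^n t_k = s_(n+1) − s_(2) = (-4*n**4 - 15*n**3 - 19*n**2 - 10*n - 2) − (-50), i.e. -4*n**4 - 15*n**3 - 19*n**2 - 10*n + 48.

S(n) = -4*n**4 - 15*n**3 - 19*n**2 - 10*n + 48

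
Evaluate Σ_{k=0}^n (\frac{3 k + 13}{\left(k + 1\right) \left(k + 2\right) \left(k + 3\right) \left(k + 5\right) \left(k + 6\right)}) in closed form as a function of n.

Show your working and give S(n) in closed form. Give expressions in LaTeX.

S(n) = \frac{n^{3} + 11 n^{2} + 36 n + 26}{10 \left(n^{3} + 11 n^{2} + 36 n + 36\right)}

Compute t_(k+1)/t_k: get (k + 1)*(k + 5)*(3*k + 16)/((k + 4)*(k + 7)*(3*k + 13)).
Gosper form: A/B · C(k+1)/C(k) with A=k + 1, B=k + 7, C=k**2 + 25*k/3 + 52/3.
f must satisfy (k + 1)·f(k+1) − (k + 6)·f(k) = k**2 + 25*k/3 + 52/3.
From deg A=1, deg B=1, deg C=2: d=5.
Solve for f: f(k) = k*(k + 3)*(k + 4)*(k**2 + 8*k + 17)/30 (degree 5 ≤ 5).
R(k) = B(k−1)·f(k)/C(k) = k*(k + 3)*(k + 6)*(k**2 + 8*k + 17)/(10*(3*k + 13)); s_k = R·t_k = k*(k**2 + 8*k + 17)/(10*(k**3 + 8*k**2 + 17*k + 10)).
Verify: (3*k + 13)/(k**5 + 17*k**4 + 107*k**3 + 307*k**2 + 396*k + 180) matches t_k.
Telescope: S(n) = s_(n+1) − s_(0) = (n**3 + 11*n**2 + 36*n + 26)/(10*(n**3 + 11*n**2 + 36*n + 36)) − (0) = (n**3 + 11*n**2 + 36*n + 26)/(10*(n**3 + 11*n**2 + 36*n + 36)).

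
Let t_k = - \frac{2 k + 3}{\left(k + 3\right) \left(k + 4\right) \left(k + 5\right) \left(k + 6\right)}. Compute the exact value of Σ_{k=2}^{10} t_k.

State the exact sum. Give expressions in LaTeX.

Compute t_(k+1)/t_k: get (k + 3)*(2*k + 5)/((k + 7)*(2*k + 3)).
Gosper form: A/B · C(k+1)/C(k) with A=k + 3, B=k + 7, C=k + 3/2.
Key eq: (k + 3)·f(k+1) = (k + 6)·f(k) + (k + 3/2).
From deg A=1, deg B=1, deg C=1: d=3.
A polynomial solution: f(k) = k*(k**2 + 12*k + 17)/60.
Certificate R = B(k−1)f/C = k*(k + 6)*(k**2 + 12*k + 17)/(30*(2*k + 3)) gives s_k = k*(-k**2 - 12*k - 17)/(30*(k + 3)*(k + 4)*(k + 5)).
s_(k+1) − s_k = (-2*k - 3)/(k**4 + 18*k**3 + 119*k**2 + 342*k + 360) = t_k.
Sum = s_(11) − s_(2); s_(11) = -33/1120, s_(2) = -1/70 ⇒ -17/1120.

Σ = -17/1120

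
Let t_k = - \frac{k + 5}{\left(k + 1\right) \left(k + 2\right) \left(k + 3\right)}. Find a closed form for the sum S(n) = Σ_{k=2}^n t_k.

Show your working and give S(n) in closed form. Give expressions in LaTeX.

t_(k+1)/t_k = (k + 1)*(k + 6)/((k + 4)*(k + 5)).
Normal form (A,B,C) = (k + 1, k + 4, k + 5).
f must satisfy (k + 1)·f(k+1) − (k + 3)·f(k) = k + 5.
From deg A=1, deg B=1, deg C=1: d=2.
Solve for f: f(k) = k*(3*k + 7)/2 (degree 2 ≤ 2).
Get s_k = R·t_k = k*(-3*k - 7)/(2*(k + 1)*(k + 2)) with R(k) = B(k−1)f(k)/C(k) = k*(k + 3)*(3*k + 7)/(2*(k + 5)).
Δs = (-k - 5)/(k**3 + 6*k**2 + 11*k + 6), as required.
s_(n+1) = (-3*n**2 - 13*n - 10)/(2*(n**2 + 5*n + 6)) and s_(2) = -13/12, so S(n) = (-5*n**2 - 13*n + 18)/(12*(n**2 + 5*n + 6)).

S(n) = \frac{- 5 n^{2} - 13 n + 18}{12 \left(n^{2} + 5 n + 6\right)}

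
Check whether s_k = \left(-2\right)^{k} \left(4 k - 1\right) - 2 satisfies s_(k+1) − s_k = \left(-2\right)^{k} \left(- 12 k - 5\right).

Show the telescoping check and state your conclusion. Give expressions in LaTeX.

Valid: the claim telescopes to t_k.

s_(k+1) = -2*(-2)**k*(4*k + 3) - 2
s_(k+1) − s_k = (-2)**k*(-12*k - 5)
(s_(k+1) − s_k) − t_k = 0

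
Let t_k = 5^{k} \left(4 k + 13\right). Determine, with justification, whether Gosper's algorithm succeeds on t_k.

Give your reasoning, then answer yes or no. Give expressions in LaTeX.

Yes. s_k = 5^{k} \left(k + 2\right).

Compute t_(k+1)/t_k: get 5*(4*k + 17)/(4*k + 13).
Normal form (A,B,C) = (5, 1, k + 13/4).
Need (5)·f(k+1) − (1)·f(k) = k + 13/4.
Bound: deg f ≤ 1.
Match coefficients ⇒ f(k) = (k + 2)/4.
Certificate R = B(k−1)f/C = (k + 2)/(4*k + 13) gives s_k = 5**k*(k + 2).
Verify: 5**k*(4*k + 13) matches t_k.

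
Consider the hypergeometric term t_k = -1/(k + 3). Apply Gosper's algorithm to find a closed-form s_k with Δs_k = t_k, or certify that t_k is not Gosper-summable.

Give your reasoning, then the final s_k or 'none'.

Ratio r(k) = (k + 3)/(k + 4).
So A=k + 3 and B=k + 4, with C=1.
Solve (k + 3)·f(k+1) − (k + 3)·f(k) = 1.
From deg A=1, deg B=1, deg C=0: d=0.
Put f(k) = c0: A·f(k+1) − B(k−1)·f(k) − C = -1; need -1 = 0 — inconsistent ⇒ no f, not summable.

not Gosper-summable; s_k does not exist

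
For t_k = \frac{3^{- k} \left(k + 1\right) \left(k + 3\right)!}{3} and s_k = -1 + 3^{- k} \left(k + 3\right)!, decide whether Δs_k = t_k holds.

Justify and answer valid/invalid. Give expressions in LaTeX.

Valid: the claim telescopes to t_k.

s_(k+1) = 3**(-k - 1)*factorial(k + 4) - 1
s_(k+1) − s_k = (k + 1)*factorial(k + 3)/(3*3**k)
(s_(k+1) − s_k) − t_k = 0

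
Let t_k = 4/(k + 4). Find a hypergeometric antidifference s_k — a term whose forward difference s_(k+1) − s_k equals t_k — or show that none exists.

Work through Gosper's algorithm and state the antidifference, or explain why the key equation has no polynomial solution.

none (Gosper's algorithm certifies no s_k)

t_(k+1)/t_k = (k + 4)/(k + 5).
So A=k + 4 and B=k + 5, with C=1.
Need (k + 4)·f(k+1) − (k + 4)·f(k) = 1.
d = 0 from the (1,1,0) case.
Generic f = c0 gives residual -1; -1 = 0 cannot hold, so t_k is not Gosper-summable.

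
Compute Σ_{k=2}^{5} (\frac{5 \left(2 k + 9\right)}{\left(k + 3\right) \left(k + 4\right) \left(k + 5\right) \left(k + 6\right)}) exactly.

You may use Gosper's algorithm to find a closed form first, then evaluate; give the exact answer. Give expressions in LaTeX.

Ratio r(k) = (k + 3)*(2*k + 11)/((k + 7)*(2*k + 9)).
A = k + 3, B = k + 7, C = k + 9/2.
f must satisfy (k + 3)·f(k+1) − (k + 6)·f(k) = k + 9/2.
From deg A=1, deg B=1, deg C=1: d=3.
A polynomial solution: f(k) = k*(k + 4)*(k + 8)/30.
So s_k = (B(k−1)f/C)·t_k = (k*(k + 4)*(k + 6)*(k + 8)/(15*(2*k + 9)))·t_k = k*(k + 8)/(3*(k**2 + 8*k + 15)).
Check: Δs_k = 5*(2*k + 9)/(k**4 + 18*k**3 + 119*k**2 + 342*k + 360). ✓
Sum = s_(6) − s_(2); s_(6) = 28/99, s_(2) = 4/21 ⇒ 64/693.

Σ = 64/693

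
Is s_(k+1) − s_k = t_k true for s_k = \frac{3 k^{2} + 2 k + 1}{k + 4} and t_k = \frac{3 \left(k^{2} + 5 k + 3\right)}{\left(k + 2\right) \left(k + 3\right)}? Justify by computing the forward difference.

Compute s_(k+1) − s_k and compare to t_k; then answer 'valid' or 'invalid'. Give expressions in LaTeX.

Invalid: residual \frac{2 \left(- 16 k^{2} - 62 k - 33\right)}{k^{4} + 14 k^{3} + 71 k^{2} + 154 k + 120} ≠ 0.

s_(k+1) = (3*k**2 + 8*k + 6)/(k + 5)
s_(k+1) − s_k = (3*k**2 + 27*k + 19)/(k**2 + 9*k + 20)
(s_(k+1) − s_k) − t_k = 2*(-16*k**2 - 62*k - 33)/(k**4 + 14*k**3 + 71*k**2 + 154*k + 120)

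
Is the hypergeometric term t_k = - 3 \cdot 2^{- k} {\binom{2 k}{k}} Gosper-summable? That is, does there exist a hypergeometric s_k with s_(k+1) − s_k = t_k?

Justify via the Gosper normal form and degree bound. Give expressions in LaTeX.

Step 1: r(k) = (2*k + 1)/(k + 1).
Normal form (A,B,C) = (2*k + 1, k + 1, 1).
Set up (2*k + 1)·f(k+1) − (k)·f(k) − (1) = 0.
d = -1 from the (1,1,0) case.
Bound -1 < 0, so the key equation has no polynomial solution.

No. Not Gosper-summable.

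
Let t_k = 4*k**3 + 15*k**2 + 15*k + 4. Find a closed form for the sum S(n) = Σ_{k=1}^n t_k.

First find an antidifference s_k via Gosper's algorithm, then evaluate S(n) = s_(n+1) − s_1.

r(k) = (4*k**3 + 27*k**2 + 57*k + 38)/(4*k**3 + 15*k**2 + 15*k + 4) after simplifying.
A = 1, B = 1, C = k**3 + 15*k**2/4 + 15*k/4 + 1.
Solve (1)·f(k+1) − (1)·f(k) = k**3 + 15*k**2/4 + 15*k/4 + 1.
Bound: deg f ≤ 4.
A polynomial solution: f(k) = k*(k + 1)*(k**2 + 2*k - 1)/4.
Certificate R = B(k−1)f/C = k*(k**2 + 2*k - 1)/(4*k**2 + 11*k + 4) gives s_k = k*(k**3 + 3*k**2 + k - 1).
Check: Δs_k = 4*k**3 + 15*k**2 + 15*k + 4. ✓
Σ_(k=1)^n t_k = s_(n+1) − s_(1) = (n**4 + 7*n**3 + 16*n**2 + 14*n + 4) − (4), i.e. n*(n**3 + 7*n**2 + 16*n + 14).

S(n) = n*(n**3 + 7*n**2 + 16*n + 14)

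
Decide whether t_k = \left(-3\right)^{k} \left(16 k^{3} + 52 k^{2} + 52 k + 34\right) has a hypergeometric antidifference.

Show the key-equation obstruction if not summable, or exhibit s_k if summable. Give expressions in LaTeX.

Ratio r(k) = 3*(-8*k**3 - 50*k**2 - 102*k - 77)/(8*k**3 + 26*k**2 + 26*k + 17).
A = -3, B = 1, C = k**3 + 13*k**2/4 + 13*k/4 + 17/8.
Need (-3)·f(k+1) − (1)·f(k) = k**3 + 13*k**2/4 + 13*k/4 + 17/8.
From deg A=0, deg B=0, deg C=3: d=3.
Solving with deg f ≤ 3: f(k) = -(2*k**3 + 2*k**2 - k + 2)/8.
Get s_k = R·t_k = 2*(-3)**k*(-2*k**3 - 2*k**2 + k - 2) with R(k) = B(k−1)f(k)/C(k) = -(2*k**3 + 2*k**2 - k + 2)/(8*k**3 + 26*k**2 + 26*k + 17).
Verify: (-3)**k*(16*k**3 + 52*k**2 + 52*k + 34) matches t_k.

Yes. s_k = 2 \left(-3\right)^{k} \left(- 2 k^{3} - 2 k^{2} + k - 2\right).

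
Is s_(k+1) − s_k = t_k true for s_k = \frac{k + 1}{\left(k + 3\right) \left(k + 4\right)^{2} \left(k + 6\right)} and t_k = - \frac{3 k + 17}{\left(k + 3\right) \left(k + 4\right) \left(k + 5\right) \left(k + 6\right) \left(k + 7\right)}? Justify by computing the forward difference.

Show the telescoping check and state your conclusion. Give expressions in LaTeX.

s_(k+1) = (k + 2)/((k + 4)*(k + 5)**2*(k + 7))
s_(k+1) − s_k = (-(k + 1)*(k + 5)**2*(k + 7) + (k + 2)*(k + 3)*(k + 4)*(k + 6))/((k + 3)*(k + 4)**2*(k + 5)**2*(k + 6)*(k + 7))
(s_(k+1) − s_k) − t_k = 3*(4*k**2 + 41*k + 103)/(k**7 + 34*k**6 + 490*k**5 + 3880*k**4 + 18229*k**3 + 50806*k**2 + 77760*k + 50400)

Invalid: residual \frac{3 \left(4 k^{2} + 41 k + 103\right)}{k^{7} + 34 k^{6} + 490 k^{5} + 3880 k^{4} + 18229 k^{3} + 50806 k^{2} + 77760 k + 50400} ≠ 0.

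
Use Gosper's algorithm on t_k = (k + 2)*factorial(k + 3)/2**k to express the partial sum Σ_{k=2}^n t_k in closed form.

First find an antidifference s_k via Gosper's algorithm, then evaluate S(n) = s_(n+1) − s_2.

t_(k+1)/t_k = (k + 3)*(k + 4)/(2*(k + 2)).
Gosper form: A/B · C(k+1)/C(k) with A=k/2 + 2, B=1, C=k + 2.
Key eq: (k/2 + 2)·f(k+1) = (1)·f(k) + (k + 2).
deg f ≤ 0 (via 1,0,1).
Match coefficients ⇒ f(k) = 2.
Get s_k = R·t_k = 2**(1 - k)*factorial(k + 3) with R(k) = B(k−1)f(k)/C(k) = 2/(k + 2).
Check: Δs_k = (k + 2)*factorial(k + 3)/2**k. ✓
Telescope: S(n) = s_(n+1) − s_(2) = factorial(n + 4)/2**n − (60) = -60 + factorial(n + 4)/2**n.

S(n) = -60 + factorial(n + 4)/2**n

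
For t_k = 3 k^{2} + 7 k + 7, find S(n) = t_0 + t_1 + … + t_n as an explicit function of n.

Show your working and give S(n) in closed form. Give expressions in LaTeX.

Ratio r(k) = (3*k**2 + 13*k + 17)/(3*k**2 + 7*k + 7).
Factor: A=1; B=1; C=k**2 + 7*k/3 + 7/3.
Set up (1)·f(k+1) − (1)·f(k) − (k**2 + 7*k/3 + 7/3) = 0.
d = 3 from the (0,0,2) case.
Match coefficients ⇒ f(k) = k*(k**2 + 2*k + 4)/3.
Get s_k = R·t_k = k*(k**2 + 2*k + 4) with R(k) = B(k−1)f(k)/C(k) = k*(k**2 + 2*k + 4)/(3*k**2 + 7*k + 7).
Check: Δs_k = 3*k**2 + 7*k + 7. ✓
Σ_(k=0)^n t_k = s_(n+1) − s_(0) = (n**3 + 5*n**2 + 11*n + 7) − (0), i.e. n**3 + 5*n**2 + 11*n + 7.

S(n) = n^{3} + 5 n^{2} + 11 n + 7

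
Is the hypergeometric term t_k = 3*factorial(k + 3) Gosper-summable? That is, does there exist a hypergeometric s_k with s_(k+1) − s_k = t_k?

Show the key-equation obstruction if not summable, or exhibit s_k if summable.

Compute t_(k+1)/t_k: get k + 4.
Normal form (A,B,C) = (k + 4, 1, 1).
f must satisfy (k + 4)·f(k+1) − (1)·f(k) = 1.
d = -1 from the (1,0,0) case.
Negative degree bound (-1): no f exists, t_k not Gosper-summable.

No; the degree bound rules out any f.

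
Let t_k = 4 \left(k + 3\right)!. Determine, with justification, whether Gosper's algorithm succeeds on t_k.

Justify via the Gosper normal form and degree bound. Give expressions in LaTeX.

No. Not Gosper-summable.

Ratio r(k) = k + 4.
A = k + 4, B = 1, C = 1.
Key eq: (k + 4)·f(k+1) = (1)·f(k) + (1).
Bound: deg f ≤ -1.
deg f ≤ -1 is impossible — no certificate.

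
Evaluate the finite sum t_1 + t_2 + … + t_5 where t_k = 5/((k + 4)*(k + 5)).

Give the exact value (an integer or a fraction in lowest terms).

Σ = 1/2

Step 1: r(k) = (k + 4)/(k + 6).
Take A(k)=k + 4, B(k)=k + 6, C(k)=1.
f must satisfy (k + 4)·f(k+1) − (k + 5)·f(k) = 1.
From deg A=1, deg B=1, deg C=0: d=1.
Solving with deg f ≤ 1: f(k) = k/4.
Certificate R = B(k−1)f/C = k*(k + 5)/4 gives s_k = 5*k/(4*(k + 4)).
Check: Δs_k = 5/(k**2 + 9*k + 20). ✓
Σ_(k=1)^(5) t_k = s_(6) − s_(1) = 3/4 − (1/4) = 1/2.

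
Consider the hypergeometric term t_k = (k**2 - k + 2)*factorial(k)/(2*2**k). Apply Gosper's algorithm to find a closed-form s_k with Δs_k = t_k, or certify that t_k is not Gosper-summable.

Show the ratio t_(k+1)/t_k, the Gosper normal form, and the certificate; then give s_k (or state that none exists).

r(k) = (k + 1)*(-k + (k + 1)**2 + 1)/(2*(k**2 - k + 2)) after simplifying.
Gosper form: A/B · C(k+1)/C(k) with A=k/2 + 1/2, B=1, C=k**2 - k + 2.
f must satisfy (k/2 + 1/2)·f(k+1) − (1)·f(k) = k**2 - k + 2.
Bound: deg f ≤ 1.
Coefficient equations give f(k) = 2*(k - 1).
So s_k = (B(k−1)f/C)·t_k = (2*(k - 1)/(k**2 - k + 2))·t_k = (k - 1)*factorial(k)/2**k.
Verify: (k**2 - k + 2)*factorial(k)/(2*2**k) matches t_k.

s_k = (k - 1)*factorial(k)/2**k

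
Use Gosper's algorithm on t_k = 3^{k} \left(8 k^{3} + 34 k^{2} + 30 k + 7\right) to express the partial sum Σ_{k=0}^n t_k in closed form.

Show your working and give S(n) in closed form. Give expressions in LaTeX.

Ratio r(k) = 3*(8*k**3 + 58*k**2 + 122*k + 79)/(8*k**3 + 34*k**2 + 30*k + 7).
Gosper form: A/B · C(k+1)/C(k) with A=3, B=1, C=k**3 + 17*k**2/4 + 15*k/4 + 7/8.
Need (3)·f(k+1) − (1)·f(k) = k**3 + 17*k**2/4 + 15*k/4 + 7/8.
From deg A=0, deg B=0, deg C=3: d=3.
A polynomial solution: f(k) = (4*k**3 - k**2 - 1)/8.
R(k) = B(k−1)·f(k)/C(k) = (4*k**3 - k**2 - 1)/(8*k**3 + 34*k**2 + 30*k + 7); s_k = R·t_k = 3**k*(4*k**3 - k**2 - 1).
Check: Δs_k = 3**k*(8*k**3 + 34*k**2 + 30*k + 7). ✓
Σ_(k=0)^n t_k = s_(n+1) − s_(0) = (3**(n + 1)*(4*n**3 + 11*n**2 + 10*n + 2)) − (-1), i.e. 12*3**n*n**3 + 33*3**n*n**2 + 30*3**n*n + 6*3**n + 1.

S(n) = 12 \cdot 3^{n} n^{3} + 33 \cdot 3^{n} n^{2} + 30 \cdot 3^{n} n + 6 \cdot 3^{n} + 1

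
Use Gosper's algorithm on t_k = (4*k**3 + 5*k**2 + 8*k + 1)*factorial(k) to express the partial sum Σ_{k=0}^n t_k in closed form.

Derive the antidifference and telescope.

S(n) = 4*n**3*factorial(n) + 9*n**2*factorial(n) + 5*n*factorial(n) + 1

t_(k+1)/t_k = (4*k**4 + 21*k**3 + 47*k**2 + 48*k + 18)/(4*k**3 + 5*k**2 + 8*k + 1).
Factor: A=k + 1; B=1; C=k**3 + 5*k**2/4 + 2*k + 1/4.
Set up (k + 1)·f(k+1) − (1)·f(k) − (k**3 + 5*k**2/4 + 2*k + 1/4) = 0.
From deg A=1, deg B=0, deg C=3: d=2.
Match coefficients ⇒ f(k) = (k - 1)*(4*k + 1)/4.
Certificate R = B(k−1)f/C = (k - 1)*(4*k + 1)/(4*k**3 + 5*k**2 + 8*k + 1) gives s_k = (k - 1)*(4*k + 1)*factorial(k).
Δs = (4*k**3 + 5*k**2 + 8*k + 1)*factorial(k), as required.
Evaluate: s_(n+1) = n*(4*n + 5)*factorial(n + 1); subtract s_(0) = -1 ⇒ S(n) = 4*n**3*factorial(n) + 9*n**2*factorial(n) + 5*n*factorial(n) + 1.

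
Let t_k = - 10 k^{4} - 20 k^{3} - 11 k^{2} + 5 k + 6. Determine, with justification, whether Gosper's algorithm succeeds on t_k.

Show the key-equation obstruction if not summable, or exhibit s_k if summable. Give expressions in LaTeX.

Compute t_(k+1)/t_k: get (10*k**4 + 60*k**3 + 131*k**2 + 117*k + 30)/(10*k**4 + 20*k**3 + 11*k**2 - 5*k - 6).
So A=1 and B=1, with C=k**4 + 2*k**3 + 11*k**2/10 - k/2 - 3/5.
Need (1)·f(k+1) − (1)·f(k) = k**4 + 2*k**3 + 11*k**2/10 - k/2 - 3/5.
deg f ≤ 5 (via 0,0,4).
Match coefficients ⇒ f(k) = k*(k + 1)*(2*k**3 - 2*k**2 - k - 2)/10.
Then R = B(k−1)f/C = k*(2*k**3 - 2*k**2 - k - 2)/(10*k**3 + 10*k**2 + k - 6), so s_k = R(k)·t_k = k*(-2*k**4 + 3*k**2 + 3*k + 2).
Δs = -10*k**4 - 20*k**3 - 11*k**2 + 5*k + 6, as required.

Yes. s_k = k \left(- 2 k^{4} + 3 k^{2} + 3 k + 2\right).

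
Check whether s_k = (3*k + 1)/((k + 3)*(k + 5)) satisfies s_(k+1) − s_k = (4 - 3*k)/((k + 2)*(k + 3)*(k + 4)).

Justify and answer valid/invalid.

Invalid: residual 6*(3*k**2 + 12*k - 8)/(k**5 + 20*k**4 + 155*k**3 + 580*k**2 + 1044*k + 720) ≠ 0.

s_(k+1) = (3*k + 4)/((k + 4)*(k + 6))
s_(k+1) − s_k = (-3*k**2 - 5*k + 36)/(k**4 + 18*k**3 + 119*k**2 + 342*k + 360)
(s_(k+1) − s_k) − t_k = 6*(3*k**2 + 12*k - 8)/(k**5 + 20*k**4 + 155*k**3 + 580*k**2 + 1044*k + 720)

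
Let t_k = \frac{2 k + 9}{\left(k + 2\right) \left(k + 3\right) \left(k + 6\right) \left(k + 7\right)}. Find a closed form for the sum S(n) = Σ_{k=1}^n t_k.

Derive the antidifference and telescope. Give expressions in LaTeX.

S(n) = \frac{n \left(n + 10\right)}{21 \left(n^{2} + 10 n + 21\right)}

Ratio r(k) = (k + 2)*(k + 6)*(2*k + 11)/((k + 4)*(k + 8)*(2*k + 9)).
Normal form (A,B,C) = (k + 2, k + 8, k**3 + 27*k**2/2 + 121*k/2 + 90).
Need (k + 2)·f(k+1) − (k + 7)·f(k) = k**3 + 27*k**2/2 + 121*k/2 + 90.
d = 5 from the (1,1,3) case.
Coefficient equations give f(k) = k*(k + 3)*(k + 4)*(k + 5)*(k + 8)/24.
Certificate R = B(k−1)f/C = k*(k + 3)*(k + 7)*(k + 8)/(12*(2*k + 9)) gives s_k = k*(k + 8)/(12*(k**2 + 8*k + 12)).
s_(k+1) − s_k = (2*k + 9)/(k**4 + 18*k**3 + 113*k**2 + 288*k + 252) = t_k.
Telescope: S(n) = s_(n+1) − s_(1) = (n**2 + 10*n + 9)/(12*(n**2 + 10*n + 21)) − (1/28) = n*(n + 10)/(21*(n**2 + 10*n + 21)).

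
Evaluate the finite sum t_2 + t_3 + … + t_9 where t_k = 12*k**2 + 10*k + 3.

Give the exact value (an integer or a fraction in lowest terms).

Compute t_(k+1)/t_k: get (12*k**2 + 34*k + 25)/(12*k**2 + 10*k + 3).
Gosper form: A/B · C(k+1)/C(k) with A=1, B=1, C=k**2 + 5*k/6 + 1/4.
Need (1)·f(k+1) − (1)·f(k) = k**2 + 5*k/6 + 1/4.
Degrees (0,0,2) ⇒ d ≤ 3.
Solving with deg f ≤ 3: f(k) = k**2*(4*k - 1)/12.
Then R = B(k−1)f/C = k**2*(4*k - 1)/(12*k**2 + 10*k + 3), so s_k = R(k)·t_k = k**2*(4*k - 1).
Verify: 12*k**2 + 10*k + 3 matches t_k.
Telescoping: Σ = s_(10) − s_(2) = 3900 − (28) = 3872.

Σ = 3872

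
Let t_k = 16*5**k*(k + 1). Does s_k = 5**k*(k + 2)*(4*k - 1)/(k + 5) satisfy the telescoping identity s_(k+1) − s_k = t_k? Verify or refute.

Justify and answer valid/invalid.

s_(k+1) = 5**(k + 1)*(k + 3)*(4*k + 3)/(k + 6)
s_(k+1) − s_k = 5**k*(16*k**3 + 144*k**2 + 380*k + 237)/(k**2 + 11*k + 30)
(s_(k+1) − s_k) − t_k = 5**k*(-48*k**2 - 276*k - 243)/(k**2 + 11*k + 30)

Invalid: residual 5**k*(-48*k**2 - 276*k - 243)/(k**2 + 11*k + 30) ≠ 0.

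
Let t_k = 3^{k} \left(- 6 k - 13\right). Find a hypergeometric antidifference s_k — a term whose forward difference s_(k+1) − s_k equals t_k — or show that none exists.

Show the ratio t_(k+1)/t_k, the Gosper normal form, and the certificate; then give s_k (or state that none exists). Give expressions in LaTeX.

The ratio is 3*(6*k + 19)/(6*k + 13).
Normal form (A,B,C) = (3, 1, k + 13/6).
Solve (3)·f(k+1) − (1)·f(k) = k + 13/6.
Bound: deg f ≤ 1.
Solving with deg f ≤ 1: f(k) = (3*k + 2)/6.
Get s_k = R·t_k = 3**k*(-3*k - 2) with R(k) = B(k−1)f(k)/C(k) = (3*k + 2)/(6*k + 13).
s_(k+1) − s_k = 3**k*(-6*k - 13) = t_k.

s_k = 3^{k} \left(- 3 k - 2\right)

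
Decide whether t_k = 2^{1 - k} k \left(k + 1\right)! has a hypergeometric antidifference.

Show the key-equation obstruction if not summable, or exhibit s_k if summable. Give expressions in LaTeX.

Ratio r(k) = (k + 1)*(k + 2)/(2*k).
Gosper form: A/B · C(k+1)/C(k) with A=k/2 + 1, B=1, C=k.
f must satisfy (k/2 + 1)·f(k+1) − (1)·f(k) = k.
deg f ≤ 0 (via 1,0,1).
Coefficient equations give f(k) = 2.
Then R = B(k−1)f/C = 2/k, so s_k = R(k)·t_k = 2**(2 - k)*factorial(k + 1).
Verify: 2**(1 - k)*k*factorial(k + 1) matches t_k.

Yes. s_k = 2^{2 - k} \left(k + 1\right)!.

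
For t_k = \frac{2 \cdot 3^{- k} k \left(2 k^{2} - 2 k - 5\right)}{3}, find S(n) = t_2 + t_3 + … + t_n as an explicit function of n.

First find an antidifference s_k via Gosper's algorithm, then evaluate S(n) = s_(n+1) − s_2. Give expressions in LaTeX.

S(n) = 3^{- n - 2} \left(19 \cdot 3^{n} - 6 n^{3} - 21 n^{2} - 21 n - 9\right)

t_(k+1)/t_k = (k + 1)*(2*k - 2*(k + 1)**2 + 7)/(3*k*(-2*k**2 + 2*k + 5)).
Take A(k)=1/3, B(k)=1, C(k)=k**3 - k**2 - 5*k/2.
f must satisfy (1/3)·f(k+1) − (1)·f(k) = k**3 - k**2 - 5*k/2.
Bound: deg f ≤ 3.
Solve for f: f(k) = -3*(2*k**3 + k**2 - k + 1)/4 (degree 3 ≤ 3).
Then R = B(k−1)f/C = -3*(2*k**3 + k**2 - k + 1)/(2*k*(2*k**2 - 2*k - 5)), so s_k = R(k)·t_k = (-2*k**3 - k**2 + k - 1)/3**k.
Δs = 2*k*(2*k**2 - 2*k - 5)/(3*3**k), as required.
Σ_(k=2)^n t_k = s_(n+1) − s_(2) = (3**(-n - 1)*(-2*n**3 - 7*n**2 - 7*n - 3)) − (-19/9), i.e. 3**(-n - 2)*(19*3**n - 6*n**3 - 21*n**2 - 21*n - 9).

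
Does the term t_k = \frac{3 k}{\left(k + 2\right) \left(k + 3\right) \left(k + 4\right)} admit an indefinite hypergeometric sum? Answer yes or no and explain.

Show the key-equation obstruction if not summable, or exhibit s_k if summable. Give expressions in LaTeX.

Yes. s_k = \frac{k \left(k - 1\right)}{2 \left(k + 2\right) \left(k + 3\right)}.

Ratio r(k) = (k + 1)*(k + 2)/(k*(k + 5)).
Normal form (A,B,C) = (k + 2, k + 5, k).
Solve (k + 2)·f(k+1) − (k + 4)·f(k) = k.
Bound: deg f ≤ 2.
A polynomial solution: f(k) = k*(k - 1)/6.
Get s_k = R·t_k = k*(k - 1)/(2*(k + 2)*(k + 3)) with R(k) = B(k−1)f(k)/C(k) = (k - 1)*(k + 4)/6.
Verify: 3*k/(k**3 + 9*k**2 + 26*k + 24) matches t_k.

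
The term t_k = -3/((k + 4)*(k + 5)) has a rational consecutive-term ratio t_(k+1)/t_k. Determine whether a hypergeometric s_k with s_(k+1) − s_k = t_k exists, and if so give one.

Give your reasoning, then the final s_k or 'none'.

Step 1: r(k) = (k + 4)/(k + 6).
A = k + 4, B = k + 6, C = 1.
Set up (k + 4)·f(k+1) − (k + 5)·f(k) − (1) = 0.
Bound: deg f ≤ 1.
Match coefficients ⇒ f(k) = k/4.
So s_k = (B(k−1)f/C)·t_k = (k*(k + 5)/4)·t_k = -3*k/(4*k + 16).
s_(k+1) − s_k = -3/(k**2 + 9*k + 20) = t_k.

s_k = -3*k/(4*k + 16)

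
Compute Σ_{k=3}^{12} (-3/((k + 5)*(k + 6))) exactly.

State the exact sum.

t_(k+1)/t_k = (k + 5)/(k + 7).
Factor: A=k + 5; B=k + 7; C=1.
Need (k + 5)·f(k+1) − (k + 6)·f(k) = 1.
Degrees (1,1,0) ⇒ d ≤ 1.
Solving with deg f ≤ 1: f(k) = k/5.
Then R = B(k−1)f/C = k*(k + 6)/5, so s_k = R(k)·t_k = -3*k/(5*k + 25).
Δs = -3/(k**2 + 11*k + 30), as required.
Σ_(k=3)^(12) t_k = s_(13) − s_(3) = -13/30 − (-9/40) = -5/24.

Σ = -5/24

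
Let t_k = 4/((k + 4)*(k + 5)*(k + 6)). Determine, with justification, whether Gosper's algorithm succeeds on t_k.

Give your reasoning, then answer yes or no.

Yes. s_k = k*(k + 9)/(10*(k + 4)*(k + 5)).

r(k) = (k + 4)/(k + 7) after simplifying.
Gosper form: A/B · C(k+1)/C(k) with A=k + 4, B=k + 7, C=1.
Need (k + 4)·f(k+1) − (k + 6)·f(k) = 1.
d = 2 from the (1,1,0) case.
A polynomial solution: f(k) = k*(k + 9)/40.
Then R = B(k−1)f/C = k*(k + 6)*(k + 9)/40, so s_k = R(k)·t_k = k*(k + 9)/(10*(k + 4)*(k + 5)).
s_(k+1) − s_k = 4/(k**3 + 15*k**2 + 74*k + 120) = t_k.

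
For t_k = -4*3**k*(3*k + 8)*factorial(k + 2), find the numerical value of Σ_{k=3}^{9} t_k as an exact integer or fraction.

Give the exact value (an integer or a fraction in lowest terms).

Σ = -113138261900640

Compute t_(k+1)/t_k: get 3*(k + 3)*(3*k + 11)/(3*k + 8).
Gosper form: A/B · C(k+1)/C(k) with A=3*k + 9, B=1, C=k + 8/3.
Key eq: (3*k + 9)·f(k+1) = (1)·f(k) + (k + 8/3).
deg f ≤ 0 (via 1,0,1).
Solving with deg f ≤ 0: f(k) = 1/3.
Get s_k = R·t_k = -4*3**k*factorial(k + 2) with R(k) = B(k−1)f(k)/C(k) = 1/(3*k + 8).
Verify: -4*3**k*(3*k + 8)*factorial(k + 2) matches t_k.
Σ_(k=3)^(9) t_k = s_(10) − s_(3) = -113138261913600 − (-12960) = -113138261900640.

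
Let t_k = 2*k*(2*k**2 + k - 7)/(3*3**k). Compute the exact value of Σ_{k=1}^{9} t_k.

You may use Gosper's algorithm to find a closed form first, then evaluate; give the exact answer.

Ratio r(k) = (k + 1)*(k + 2*(k + 1)**2 - 6)/(3*k*(2*k**2 + k - 7)).
Gosper form: A/B · C(k+1)/C(k) with A=1/3, B=1, C=k**3 + k**2/2 - 7*k/2.
Set up (1/3)·f(k+1) − (1)·f(k) − (k**3 + k**2/2 - 7*k/2) = 0.
Bound: deg f ≤ 3.
Solve for f: f(k) = -3*(2*k**3 + 4*k**2 + 3)/4 (degree 3 ≤ 3).
Get s_k = R·t_k = -(2*k**3 + 4*k**2 + 3)/3**k with R(k) = B(k−1)f(k)/C(k) = -3*(2*k**3 + 4*k**2 + 3)/(2*k*(2*k**2 + k - 7)).
Δs = 2*k*(2*k**2 + k - 7)/(3*3**k), as required.
Sum = s_(10) − s_(1); s_(10) = -89/2187, s_(1) = -3 ⇒ 6472/2187.

Σ = 6472/2187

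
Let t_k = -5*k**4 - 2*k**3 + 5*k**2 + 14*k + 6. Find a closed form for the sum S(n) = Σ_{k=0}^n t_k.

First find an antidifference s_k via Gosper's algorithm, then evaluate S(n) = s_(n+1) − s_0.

S(n) = -n**5 - 3*n**4 - n**3 + 9*n**2 + 14*n + 6

t_(k+1)/t_k = (5*k**4 + 22*k**3 + 31*k**2 + 2*k - 18)/(5*k**4 + 2*k**3 - 5*k**2 - 14*k - 6).
Normal form (A,B,C) = (1, 1, k**4 + 2*k**3/5 - k**2 - 14*k/5 - 6/5).
Set up (1)·f(k+1) − (1)·f(k) − (k**4 + 2*k**3/5 - k**2 - 14*k/5 - 6/5) = 0.
deg f ≤ 5 (via 0,0,4).
A polynomial solution: f(k) = k**2*(k**3 - 2*k**2 - k - 4)/5.
Get s_k = R·t_k = k**2*(-k**3 + 2*k**2 + k + 4) with R(k) = B(k−1)f(k)/C(k) = k**2*(k**3 - 2*k**2 - k - 4)/(5*k**4 + 2*k**3 - 5*k**2 - 14*k - 6).
Δs = -5*k**4 - 2*k**3 + 5*k**2 + 14*k + 6, as required.
Σ_(k=0)^n t_k = s_(n+1) − s_(0) = (-n**5 - 3*n**4 - n**3 + 9*n**2 + 14*n + 6) − (0), i.e. -n**5 - 3*n**4 - n**3 + 9*n**2 + 14*n + 6.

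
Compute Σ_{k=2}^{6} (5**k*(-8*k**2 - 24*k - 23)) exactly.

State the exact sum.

Σ = -8359075

Ratio r(k) = 5*(8*k**2 + 40*k + 55)/(8*k**2 + 24*k + 23).
Take A(k)=5, B(k)=1, C(k)=k**2 + 3*k + 23/8.
Solve (5)·f(k+1) − (1)·f(k) = k**2 + 3*k + 23/8.
From deg A=0, deg B=0, deg C=2: d=2.
Match coefficients ⇒ f(k) = (2*k**2 + k + 2)/8.
R(k) = B(k−1)·f(k)/C(k) = (2*k**2 + k + 2)/(8*k**2 + 24*k + 23); s_k = R·t_k = 5**k*(-2*k**2 - k - 2).
Check: Δs_k = 5**k*(-8*k**2 - 24*k - 23). ✓
Telescoping: Σ = s_(7) − s_(2) = -8359375 − (-300) = -8359075.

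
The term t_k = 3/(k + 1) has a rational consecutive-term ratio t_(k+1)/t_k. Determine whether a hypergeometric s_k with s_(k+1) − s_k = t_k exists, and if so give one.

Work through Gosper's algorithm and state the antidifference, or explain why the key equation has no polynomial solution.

Ratio r(k) = (k + 1)/(k + 2).
Take A(k)=k + 1, B(k)=k + 2, C(k)=1.
Need (k + 1)·f(k+1) − (k + 1)·f(k) = 1.
From deg A=1, deg B=1, deg C=0: d=0.
Put f(k) = c0: A·f(k+1) − B(k−1)·f(k) − C = -1; need -1 = 0 — inconsistent ⇒ no f, not summable.

not Gosper-summable; s_k does not exist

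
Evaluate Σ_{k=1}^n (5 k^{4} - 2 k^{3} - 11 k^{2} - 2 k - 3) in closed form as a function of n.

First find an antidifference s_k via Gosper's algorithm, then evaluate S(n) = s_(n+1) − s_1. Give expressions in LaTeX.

Ratio r(k) = (5*k**4 + 18*k**3 + 13*k**2 - 10*k - 13)/(5*k**4 - 2*k**3 - 11*k**2 - 2*k - 3).
Take A(k)=1, B(k)=1, C(k)=k**4 - 2*k**3/5 - 11*k**2/5 - 2*k/5 - 3/5.
Need (1)·f(k+1) − (1)·f(k) = k**4 - 2*k**3/5 - 11*k**2/5 - 2*k/5 - 3/5.
d = 5 from the (0,0,4) case.
Coefficient equations give f(k) = k*(k**4 - 3*k**3 - k**2 + 4*k - 4)/5.
Then R = B(k−1)f/C = k*(k**4 - 3*k**3 - k**2 + 4*k - 4)/(5*k**4 - 2*k**3 - 11*k**2 - 2*k - 3), so s_k = R(k)·t_k = k*(k**4 - 3*k**3 - k**2 + 4*k - 4).
Check: Δs_k = 5*k**4 - 2*k**3 - 11*k**2 - 2*k - 3. ✓
Telescope: S(n) = s_(n+1) − s_(1) = n**5 + 2*n**4 - 3*n**3 - 7*n**2 - 6*n - 3 − (-3) = n*(n**4 + 2*n**3 - 3*n**2 - 7*n - 6).

S(n) = n \left(n^{4} + 2 n^{3} - 3 n^{2} - 7 n - 6\right)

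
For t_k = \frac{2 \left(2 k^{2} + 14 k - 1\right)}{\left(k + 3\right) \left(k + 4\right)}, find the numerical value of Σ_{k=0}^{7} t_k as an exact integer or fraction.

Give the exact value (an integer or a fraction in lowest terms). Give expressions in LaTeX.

Compute t_(k+1)/t_k: get (k + 3)*(14*k + 2*(k + 1)**2 + 13)/((k + 5)*(2*k**2 + 14*k - 1)).
Factor: A=k + 3; B=k + 5; C=k**2 + 7*k - 1/2.
Key eq: (k + 3)·f(k+1) = (k + 4)·f(k) + (k**2 + 7*k - 1/2).
From deg A=1, deg B=1, deg C=2: d=2.
Match coefficients ⇒ f(k) = k*(6*k - 7)/6.
Get s_k = R·t_k = 2*k*(6*k - 7)/(3*(k + 3)) with R(k) = B(k−1)f(k)/C(k) = k*(k + 4)*(6*k - 7)/(3*(2*k**2 + 14*k - 1)).
Δs = 2*(2*k**2 + 14*k - 1)/(k**2 + 7*k + 12), as required.
Telescoping: Σ = s_(8) − s_(0) = 656/33 − (0) = 656/33.

Σ = 656/33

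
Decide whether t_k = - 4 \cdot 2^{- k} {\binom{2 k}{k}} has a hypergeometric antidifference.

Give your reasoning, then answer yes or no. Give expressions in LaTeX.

No; the degree bound rules out any f.

t_(k+1)/t_k = (2*k + 1)/(k + 1).
Factor: A=2*k + 1; B=k + 1; C=1.
Key eq: (2*k + 1)·f(k+1) = (k)·f(k) + (1).
d = -1 from the (1,1,0) case.
Negative degree bound (-1): no f exists, t_k not Gosper-summable.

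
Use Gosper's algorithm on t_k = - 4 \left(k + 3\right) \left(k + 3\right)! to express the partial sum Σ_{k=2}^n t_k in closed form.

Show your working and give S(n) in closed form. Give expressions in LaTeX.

t_(k+1)/t_k = (k + 4)**2/(k + 3).
So A=k + 4 and B=1, with C=k + 3.
Need (k + 4)·f(k+1) − (1)·f(k) = k + 3.
From deg A=1, deg B=0, deg C=1: d=0.
Coefficient equations give f(k) = 1.
Get s_k = R·t_k = -4*factorial(k + 3) with R(k) = B(k−1)f(k)/C(k) = 1/(k + 3).
Check: Δs_k = -4*(k + 3)*factorial(k + 3). ✓
Telescope: S(n) = s_(n+1) − s_(2) = -4*factorial(n + 4) − (-480) = 480 - 4*factorial(n + 4).

S(n) = 480 - 4 \left(n + 4\right)!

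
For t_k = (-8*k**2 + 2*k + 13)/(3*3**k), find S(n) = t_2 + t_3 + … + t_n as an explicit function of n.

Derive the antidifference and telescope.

S(n) = 3**(-n - 2)*(-19*3**n + 12*n**2 + 33*n + 12)

The ratio is (8*k**2 + 14*k - 7)/(3*(8*k**2 - 2*k - 13)).
Normal form (A,B,C) = (1/3, 1, k**2 - k/4 - 13/8).
Key eq: (1/3)·f(k+1) = (1)·f(k) + (k**2 - k/4 - 13/8).
Degrees (0,0,2) ⇒ d ≤ 2.
Match coefficients ⇒ f(k) = -3*(4*k**2 + 3*k - 3)/8.
So s_k = (B(k−1)f/C)·t_k = (-3*(4*k**2 + 3*k - 3)/(8*k**2 - 2*k - 13))·t_k = (4*k**2 + 3*k - 3)/3**k.
Check: Δs_k = (-8*k**2 + 2*k + 13)/(3*3**k). ✓
Evaluate: s_(n+1) = 3**(-n - 1)*(4*n**2 + 11*n + 4); subtract s_(2) = 19/9 ⇒ S(n) = 3**(-n - 2)*(-19*3**n + 12*n**2 + 33*n + 12).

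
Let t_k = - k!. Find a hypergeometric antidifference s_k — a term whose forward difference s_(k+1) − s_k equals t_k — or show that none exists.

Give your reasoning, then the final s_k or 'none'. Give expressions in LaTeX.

t_(k+1)/t_k = k + 1.
Gosper form: A/B · C(k+1)/C(k) with A=k + 1, B=1, C=1.
Need (k + 1)·f(k+1) − (1)·f(k) = 1.
d = -1 from the (1,0,0) case.
d = -1 < 0 ⇒ no nonzero polynomial f; not summable.

not Gosper-summable; s_k does not exist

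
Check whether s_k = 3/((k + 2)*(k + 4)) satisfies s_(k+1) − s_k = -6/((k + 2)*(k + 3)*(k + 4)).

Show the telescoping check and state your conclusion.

Invalid: residual 9/(k**4 + 14*k**3 + 71*k**2 + 154*k + 120) ≠ 0.

s_(k+1) = 3/((k + 3)*(k + 5))
s_(k+1) − s_k = 3*(-2*k - 7)/(k**4 + 14*k**3 + 71*k**2 + 154*k + 120)
(s_(k+1) − s_k) − t_k = 9/(k**4 + 14*k**3 + 71*k**2 + 154*k + 120)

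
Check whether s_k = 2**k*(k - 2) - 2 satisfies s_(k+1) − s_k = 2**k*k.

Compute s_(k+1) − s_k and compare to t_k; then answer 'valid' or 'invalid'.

valid (s_(k+1) − s_k reduces to t_k)

s_(k+1) = 2*2**k*(k - 1) - 2
s_(k+1) − s_k = 2**k*k
(s_(k+1) − s_k) − t_k = 0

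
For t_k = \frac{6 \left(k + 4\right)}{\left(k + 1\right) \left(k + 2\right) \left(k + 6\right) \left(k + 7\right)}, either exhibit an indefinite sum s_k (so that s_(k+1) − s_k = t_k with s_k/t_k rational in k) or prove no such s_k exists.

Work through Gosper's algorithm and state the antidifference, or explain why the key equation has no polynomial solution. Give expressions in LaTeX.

r(k) = (k + 1)*(k + 5)*(k + 6)/((k + 3)*(k + 4)*(k + 8)) after simplifying.
A = k + 1, B = k + 8, C = k**4 + 16*k**3 + 95*k**2 + 248*k + 240.
Need (k + 1)·f(k+1) − (k + 7)·f(k) = k**4 + 16*k**3 + 95*k**2 + 248*k + 240.
Degrees (1,1,4) ⇒ d ≤ 6.
Match coefficients ⇒ f(k) = k*(k + 2)*(k + 3)*(k + 4)*(k + 5)*(k + 7)/12.
Then R = B(k−1)f/C = k*(k + 2)*(k + 7)**2/(12*(k + 4)), so s_k = R(k)·t_k = k*(k + 7)/(2*(k**2 + 7*k + 6)).
s_(k+1) − s_k = 6*(k + 4)/(k**4 + 16*k**3 + 83*k**2 + 152*k + 84) = t_k.

s_k = \frac{k \left(k + 7\right)}{2 \left(k^{2} + 7 k + 6\right)}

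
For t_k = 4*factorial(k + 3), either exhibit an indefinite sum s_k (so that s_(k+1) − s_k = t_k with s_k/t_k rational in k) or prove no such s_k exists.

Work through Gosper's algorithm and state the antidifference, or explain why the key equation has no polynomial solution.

none (Gosper's algorithm certifies no s_k)

Step 1: r(k) = k + 4.
Normal form (A,B,C) = (k + 4, 1, 1).
f must satisfy (k + 4)·f(k+1) − (1)·f(k) = 1.
Degrees (1,0,0) ⇒ d ≤ -1.
Bound -1 < 0, so the key equation has no polynomial solution.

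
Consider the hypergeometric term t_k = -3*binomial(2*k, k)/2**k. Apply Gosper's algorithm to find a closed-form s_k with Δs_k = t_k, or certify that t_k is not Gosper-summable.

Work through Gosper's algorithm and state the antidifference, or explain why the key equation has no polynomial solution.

t_(k+1)/t_k = (2*k + 1)/(k + 1).
So A=2*k + 1 and B=k + 1, with C=1.
Solve (2*k + 1)·f(k+1) − (k)·f(k) = 1.
Degrees (1,1,0) ⇒ d ≤ -1.
deg f ≤ -1 is impossible — no certificate.

not Gosper-summable; s_k does not exist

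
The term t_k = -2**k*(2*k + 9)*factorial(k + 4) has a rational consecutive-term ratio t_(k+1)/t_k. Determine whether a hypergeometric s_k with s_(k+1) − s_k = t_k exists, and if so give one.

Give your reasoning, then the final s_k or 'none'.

Ratio r(k) = 2*(k + 5)*(2*k + 11)/(2*k + 9).
Take A(k)=2*k + 10, B(k)=1, C(k)=k + 9/2.
Solve (2*k + 10)·f(k+1) − (1)·f(k) = k + 9/2.
Bound: deg f ≤ 0.
Solving with deg f ≤ 0: f(k) = 1/2.
Then R = B(k−1)f/C = 1/(2*k + 9), so s_k = R(k)·t_k = -2**k*factorial(k + 4).
Check: Δs_k = -2**k*(2*k + 9)*factorial(k + 4). ✓

s_k = -2**k*factorial(k + 4)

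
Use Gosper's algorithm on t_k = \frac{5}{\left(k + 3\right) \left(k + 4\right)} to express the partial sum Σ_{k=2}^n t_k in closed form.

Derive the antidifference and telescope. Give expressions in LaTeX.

The ratio is (k + 3)/(k + 5).
A = k + 3, B = k + 5, C = 1.
f must satisfy (k + 3)·f(k+1) − (k + 4)·f(k) = 1.
From deg A=1, deg B=1, deg C=0: d=1.
Solve for f: f(k) = k/3 (degree 1 ≤ 1).
So s_k = (B(k−1)f/C)·t_k = (k*(k + 4)/3)·t_k = 5*k/(3*(k + 3)).
Check: Δs_k = 5/(k**2 + 7*k + 12). ✓
Σ_(k=2)^n t_k = s_(n+1) − s_(2) = (5*(n + 1)/(3*(n + 4))) − (2/3), i.e. (n - 1)/(n + 4).

S(n) = \frac{n - 1}{n + 4}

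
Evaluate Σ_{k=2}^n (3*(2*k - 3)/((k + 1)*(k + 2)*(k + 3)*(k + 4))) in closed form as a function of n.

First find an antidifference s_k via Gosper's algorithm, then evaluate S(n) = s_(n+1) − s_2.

t_(k+1)/t_k = (k + 1)*(2*k - 1)/((k + 5)*(2*k - 3)).
Take A(k)=k + 1, B(k)=k + 5, C(k)=k - 3/2.
f must satisfy (k + 1)·f(k+1) − (k + 4)·f(k) = k - 3/2.
From deg A=1, deg B=1, deg C=1: d=3.
Solving with deg f ≤ 3: f(k) = -k*(k**2 + 6*k + 20)/18.
Then R = B(k−1)f/C = -k*(k + 4)*(k**2 + 6*k + 20)/(9*(2*k - 3)), so s_k = R(k)·t_k = k*(-k**2 - 6*k - 20)/(3*(k + 1)*(k + 2)*(k + 3)).
s_(k+1) − s_k = 3*(2*k - 3)/(k**4 + 10*k**3 + 35*k**2 + 50*k + 24) = t_k.
Evaluate: s_(n+1) = (-n**3 - 9*n**2 - 35*n - 27)/(3*(n**3 + 9*n**2 + 26*n + 24)); subtract s_(2) = -2/5 ⇒ S(n) = (n**3 + 9*n**2 - 19*n + 9)/(15*(n**3 + 9*n**2 + 26*n + 24)).

S(n) = (n**3 + 9*n**2 - 19*n + 9)/(15*(n**3 + 9*n**2 + 26*n + 24))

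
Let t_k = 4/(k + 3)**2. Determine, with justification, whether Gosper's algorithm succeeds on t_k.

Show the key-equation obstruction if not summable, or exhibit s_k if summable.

No — key equation has no polynomial f.

The ratio is (k + 3)**2/(k + 4)**2.
Factor: A=k**2 + 6*k + 9; B=k**2 + 8*k + 16; C=1.
f must satisfy (k**2 + 6*k + 9)·f(k+1) − (k**2 + 6*k + 9)·f(k) = 1.
Bound: deg f ≤ 0.
Put f(k) = c0: A·f(k+1) − B(k−1)·f(k) − C = -1; need -1 = 0 — inconsistent ⇒ no f, not summable.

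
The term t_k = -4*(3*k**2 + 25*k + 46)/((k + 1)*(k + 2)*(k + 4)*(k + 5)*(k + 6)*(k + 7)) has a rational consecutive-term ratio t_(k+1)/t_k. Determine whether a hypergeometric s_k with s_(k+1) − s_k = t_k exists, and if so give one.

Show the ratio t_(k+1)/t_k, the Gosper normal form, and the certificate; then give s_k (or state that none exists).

s_k = k*(-k**2 - 11*k - 34)/(6*(k**3 + 11*k**2 + 34*k + 24))

t_(k+1)/t_k = (k + 1)*(k + 4)*(25*k + 3*(k + 1)**2 + 71)/((k + 3)*(k + 8)*(3*k**2 + 25*k + 46)).
Factor: A=k + 1; B=k + 8; C=k**3 + 34*k**2/3 + 121*k/3 + 46.
Solve (k + 1)·f(k+1) − (k + 7)·f(k) = k**3 + 34*k**2/3 + 121*k/3 + 46.
deg f ≤ 6 (via 1,1,3).
Coefficient equations give f(k) = k*(k + 2)*(k + 3)*(k + 5)*(k**2 + 11*k + 34)/72.
So s_k = (B(k−1)f/C)·t_k = (k*(k + 2)*(k + 5)*(k + 7)*(k**2 + 11*k + 34)/(24*(3*k**2 + 25*k + 46)))·t_k = k*(-k**2 - 11*k - 34)/(6*(k**3 + 11*k**2 + 34*k + 24)).
Check: Δs_k = 4*(-3*k**2 - 25*k - 46)/(k**6 + 25*k**5 + 247*k**4 + 1219*k**3 + 3112*k**2 + 3796*k + 1680). ✓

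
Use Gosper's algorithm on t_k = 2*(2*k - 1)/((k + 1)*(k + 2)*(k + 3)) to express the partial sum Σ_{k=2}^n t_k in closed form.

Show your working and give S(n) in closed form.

S(n) = (3*n**2 - n - 2)/(4*(n**2 + 5*n + 6))

Compute t_(k+1)/t_k: get (k + 1)*(2*k + 1)/((k + 4)*(2*k - 1)).
A = k + 1, B = k + 4, C = k - 1/2.
f must satisfy (k + 1)·f(k+1) − (k + 3)·f(k) = k - 1/2.
Degrees (1,1,1) ⇒ d ≤ 2.
Coefficient equations give f(k) = k*(k - 5)/8.
So s_k = (B(k−1)f/C)·t_k = (k*(k - 5)*(k + 3)/(4*(2*k - 1)))·t_k = k*(k - 5)/(2*(k + 1)*(k + 2)).
s_(k+1) − s_k = 2*(2*k - 1)/(k**3 + 6*k**2 + 11*k + 6) = t_k.
Evaluate: s_(n+1) = (n**2 - 3*n - 4)/(2*(n**2 + 5*n + 6)); subtract s_(2) = -1/4 ⇒ S(n) = (3*n**2 - n - 2)/(4*(n**2 + 5*n + 6)).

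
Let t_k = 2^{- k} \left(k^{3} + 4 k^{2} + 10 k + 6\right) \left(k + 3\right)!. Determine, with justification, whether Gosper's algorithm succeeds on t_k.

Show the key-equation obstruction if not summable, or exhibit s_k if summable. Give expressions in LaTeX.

Yes. s_k = 2^{1 - k} \left(k^{2} + 1\right) \left(k + 3\right)!.

The ratio is (k**4 + 11*k**3 + 49*k**2 + 105*k + 84)/(2*(k**3 + 4*k**2 + 10*k + 6)).
So A=k/2 + 2 and B=1, with C=k**3 + 4*k**2 + 10*k + 6.
Set up (k/2 + 2)·f(k+1) − (1)·f(k) − (k**3 + 4*k**2 + 10*k + 6) = 0.
d = 2 from the (1,0,3) case.
A polynomial solution: f(k) = 2*(k**2 + 1).
R(k) = B(k−1)·f(k)/C(k) = 2*(k**2 + 1)/(k**3 + 4*k**2 + 10*k + 6); s_k = R·t_k = 2**(1 - k)*(k**2 + 1)*factorial(k + 3).
s_(k+1) − s_k = (k**3 + 4*k**2 + 10*k + 6)*factorial(k + 3)/2**k = t_k.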